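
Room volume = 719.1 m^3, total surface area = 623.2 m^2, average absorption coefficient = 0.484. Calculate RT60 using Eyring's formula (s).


Given values:
  V = 719.1 m^3, S = 623.2 m^2, alpha = 0.484
Formula: RT60 = 0.161 * V / (-S * ln(1 - alpha))
Compute ln(1 - 0.484) = ln(0.516) = -0.661649
Denominator: -623.2 * -0.661649 = 412.3397
Numerator: 0.161 * 719.1 = 115.7751
RT60 = 115.7751 / 412.3397 = 0.281

0.281 s


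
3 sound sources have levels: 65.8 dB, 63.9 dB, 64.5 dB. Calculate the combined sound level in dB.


Formula: L_total = 10 * log10( sum(10^(Li/10)) )
  Source 1: 10^(65.8/10) = 3801893.9632
  Source 2: 10^(63.9/10) = 2454708.9157
  Source 3: 10^(64.5/10) = 2818382.9313
Sum of linear values = 9074985.8102
L_total = 10 * log10(9074985.8102) = 69.58

69.58 dB


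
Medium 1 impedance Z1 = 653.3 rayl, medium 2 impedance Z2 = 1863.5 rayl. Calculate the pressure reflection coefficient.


Given values:
  Z1 = 653.3 rayl, Z2 = 1863.5 rayl
Formula: R = (Z2 - Z1) / (Z2 + Z1)
Numerator: Z2 - Z1 = 1863.5 - 653.3 = 1210.2
Denominator: Z2 + Z1 = 1863.5 + 653.3 = 2516.8
R = 1210.2 / 2516.8 = 0.4808

0.4808


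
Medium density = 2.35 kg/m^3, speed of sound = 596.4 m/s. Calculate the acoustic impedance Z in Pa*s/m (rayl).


Given values:
  rho = 2.35 kg/m^3
  c = 596.4 m/s
Formula: Z = rho * c
Z = 2.35 * 596.4
Z = 1401.54

1401.54 rayl


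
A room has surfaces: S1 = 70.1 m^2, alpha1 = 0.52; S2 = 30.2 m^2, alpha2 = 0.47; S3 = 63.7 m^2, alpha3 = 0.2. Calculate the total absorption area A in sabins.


Given surfaces:
  Surface 1: 70.1 * 0.52 = 36.452
  Surface 2: 30.2 * 0.47 = 14.194
  Surface 3: 63.7 * 0.2 = 12.74
Formula: A = sum(Si * alpha_i)
A = 36.452 + 14.194 + 12.74
A = 63.39

63.39 sabins


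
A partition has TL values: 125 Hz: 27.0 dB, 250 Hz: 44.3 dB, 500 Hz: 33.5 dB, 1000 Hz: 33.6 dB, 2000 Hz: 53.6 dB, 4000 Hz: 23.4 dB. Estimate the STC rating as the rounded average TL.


Given TL values at each frequency:
  125 Hz: 27.0 dB
  250 Hz: 44.3 dB
  500 Hz: 33.5 dB
  1000 Hz: 33.6 dB
  2000 Hz: 53.6 dB
  4000 Hz: 23.4 dB
Formula: STC ~ round(average of TL values)
Sum = 27.0 + 44.3 + 33.5 + 33.6 + 53.6 + 23.4 = 215.4
Average = 215.4 / 6 = 35.9
Rounded: 36

36


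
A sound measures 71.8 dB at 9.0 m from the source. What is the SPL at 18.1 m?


Given values:
  SPL1 = 71.8 dB, r1 = 9.0 m, r2 = 18.1 m
Formula: SPL2 = SPL1 - 20 * log10(r2 / r1)
Compute ratio: r2 / r1 = 18.1 / 9.0 = 2.0111
Compute log10: log10(2.0111) = 0.303434
Compute drop: 20 * 0.303434 = 6.0687
SPL2 = 71.8 - 6.0687 = 65.73

65.73 dB


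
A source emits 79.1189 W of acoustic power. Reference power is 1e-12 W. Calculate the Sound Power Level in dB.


Given values:
  W = 79.1189 W
  W_ref = 1e-12 W
Formula: SWL = 10 * log10(W / W_ref)
Compute ratio: W / W_ref = 79118900000000
Compute log10: log10(79118900000000) = 13.89828
Multiply: SWL = 10 * 13.89828 = 138.98

138.98 dB


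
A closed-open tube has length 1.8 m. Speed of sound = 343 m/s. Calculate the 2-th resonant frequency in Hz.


Given values:
  Tube type: closed-open, L = 1.8 m, c = 343 m/s, n = 2
Formula: f_n = (2n - 1) * c / (4 * L)
Compute 2n - 1 = 2*2 - 1 = 3
Compute 4 * L = 4 * 1.8 = 7.2
f = 3 * 343 / 7.2
f = 142.92

142.92 Hz


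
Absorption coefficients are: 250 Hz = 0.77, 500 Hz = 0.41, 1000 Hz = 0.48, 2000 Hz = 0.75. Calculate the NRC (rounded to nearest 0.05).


Given values:
  a_250 = 0.77, a_500 = 0.41
  a_1000 = 0.48, a_2000 = 0.75
Formula: NRC = (a250 + a500 + a1000 + a2000) / 4
Sum = 0.77 + 0.41 + 0.48 + 0.75 = 2.41
NRC = 2.41 / 4 = 0.6025
Rounded to nearest 0.05: 0.6

0.6


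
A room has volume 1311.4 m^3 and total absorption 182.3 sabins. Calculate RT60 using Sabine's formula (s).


Given values:
  V = 1311.4 m^3
  A = 182.3 sabins
Formula: RT60 = 0.161 * V / A
Numerator: 0.161 * 1311.4 = 211.1354
RT60 = 211.1354 / 182.3 = 1.158

1.158 s


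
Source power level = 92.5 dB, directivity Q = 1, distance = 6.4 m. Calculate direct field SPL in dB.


Given values:
  Lw = 92.5 dB, Q = 1, r = 6.4 m
Formula: SPL = Lw + 10 * log10(Q / (4 * pi * r^2))
Compute 4 * pi * r^2 = 4 * pi * 6.4^2 = 514.7185
Compute Q / denom = 1 / 514.7185 = 0.00194281
Compute 10 * log10(0.00194281) = -27.1157
SPL = 92.5 + (-27.1157) = 65.38

65.38 dB


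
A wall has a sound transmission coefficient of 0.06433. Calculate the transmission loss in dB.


Given values:
  tau = 0.06433
Formula: TL = 10 * log10(1 / tau)
Compute 1 / tau = 1 / 0.06433 = 15.5448
Compute log10(15.5448) = 1.191585
TL = 10 * 1.191585 = 11.92

11.92 dB


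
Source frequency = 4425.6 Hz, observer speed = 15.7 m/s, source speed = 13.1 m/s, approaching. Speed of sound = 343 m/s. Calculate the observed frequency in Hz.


Given values:
  f_s = 4425.6 Hz, v_o = 15.7 m/s, v_s = 13.1 m/s
  Direction: approaching
Formula: f_o = f_s * (c + v_o) / (c - v_s)
Numerator: c + v_o = 343 + 15.7 = 358.7
Denominator: c - v_s = 343 - 13.1 = 329.9
f_o = 4425.6 * 358.7 / 329.9 = 4811.95

4811.95 Hz


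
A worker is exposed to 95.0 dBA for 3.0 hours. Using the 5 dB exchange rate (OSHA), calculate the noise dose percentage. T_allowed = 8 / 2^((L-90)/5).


Given values:
  L = 95.0 dBA, T = 3.0 hours
Formula: T_allowed = 8 / 2^((L - 90) / 5)
Compute exponent: (95.0 - 90) / 5 = 1.0
Compute 2^(1.0) = 2.0
T_allowed = 8 / 2.0 = 4.0 hours
Dose = (T / T_allowed) * 100
Dose = (3.0 / 4.0) * 100 = 75.0

75.0 %


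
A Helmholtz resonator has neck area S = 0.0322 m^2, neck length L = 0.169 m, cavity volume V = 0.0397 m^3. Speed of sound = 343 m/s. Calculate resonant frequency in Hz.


Given values:
  S = 0.0322 m^2, L = 0.169 m, V = 0.0397 m^3, c = 343 m/s
Formula: f = (c / (2*pi)) * sqrt(S / (V * L))
Compute V * L = 0.0397 * 0.169 = 0.0067093
Compute S / (V * L) = 0.0322 / 0.0067093 = 4.7993
Compute sqrt(4.7993) = 2.19073
Compute c / (2*pi) = 343 / 6.283185 = 54.590148
f = 54.590148 * 2.19073 = 119.59

119.59 Hz


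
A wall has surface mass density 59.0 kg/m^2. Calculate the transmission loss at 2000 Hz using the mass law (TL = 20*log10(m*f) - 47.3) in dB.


Given values:
  m = 59.0 kg/m^2, f = 2000 Hz
Formula: TL = 20 * log10(m * f) - 47.3
Compute m * f = 59.0 * 2000 = 118000.0
Compute log10(118000.0) = 5.071882
Compute 20 * 5.071882 = 101.4376
TL = 101.4376 - 47.3 = 54.14

54.14 dB


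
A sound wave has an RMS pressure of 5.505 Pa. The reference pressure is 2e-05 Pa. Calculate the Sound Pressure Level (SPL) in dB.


Given values:
  p = 5.505 Pa
  p_ref = 2e-05 Pa
Formula: SPL = 20 * log10(p / p_ref)
Compute ratio: p / p_ref = 5.505 / 2e-05 = 275250
Compute log10: log10(275250) = 5.439727
Multiply: SPL = 20 * 5.439727 = 108.79

108.79 dB


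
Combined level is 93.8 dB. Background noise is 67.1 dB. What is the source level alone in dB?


Given values:
  L_total = 93.8 dB, L_bg = 67.1 dB
Formula: L_source = 10 * log10(10^(L_total/10) - 10^(L_bg/10))
Convert to linear:
  10^(93.8/10) = 2398832919.0195
  10^(67.1/10) = 5128613.8399
Difference: 2398832919.0195 - 5128613.8399 = 2393704305.1796
L_source = 10 * log10(2393704305.1796) = 93.79

93.79 dB


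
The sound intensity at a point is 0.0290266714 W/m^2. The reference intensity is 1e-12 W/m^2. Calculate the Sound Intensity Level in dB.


Given values:
  I = 0.0290266714 W/m^2
  I_ref = 1e-12 W/m^2
Formula: SIL = 10 * log10(I / I_ref)
Compute ratio: I / I_ref = 29026671400
Compute log10: log10(29026671400) = 10.462797
Multiply: SIL = 10 * 10.462797 = 104.63

104.63 dB


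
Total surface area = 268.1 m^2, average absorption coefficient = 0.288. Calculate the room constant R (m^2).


Given values:
  S = 268.1 m^2, alpha = 0.288
Formula: R = S * alpha / (1 - alpha)
Numerator: 268.1 * 0.288 = 77.2128
Denominator: 1 - 0.288 = 0.712
R = 77.2128 / 0.712 = 108.44

108.44 m^2


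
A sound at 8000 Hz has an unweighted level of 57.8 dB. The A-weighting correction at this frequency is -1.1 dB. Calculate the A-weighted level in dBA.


Given values:
  SPL = 57.8 dB
  A-weighting at 8000 Hz = -1.1 dB
Formula: L_A = SPL + A_weight
L_A = 57.8 + (-1.1)
L_A = 56.7

56.7 dBA


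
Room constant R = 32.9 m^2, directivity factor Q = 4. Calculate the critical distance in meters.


Given values:
  R = 32.9 m^2, Q = 4
Formula: d_c = 0.141 * sqrt(Q * R)
Compute Q * R = 4 * 32.9 = 131.6
Compute sqrt(131.6) = 11.4717
d_c = 0.141 * 11.4717 = 1.618

1.618 m


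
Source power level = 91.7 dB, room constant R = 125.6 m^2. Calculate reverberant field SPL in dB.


Given values:
  Lw = 91.7 dB, R = 125.6 m^2
Formula: SPL = Lw + 10 * log10(4 / R)
Compute 4 / R = 4 / 125.6 = 0.031847
Compute 10 * log10(0.031847) = -14.9693
SPL = 91.7 + (-14.9693) = 76.73

76.73 dB


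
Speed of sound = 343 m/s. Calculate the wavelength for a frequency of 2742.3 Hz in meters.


Given values:
  c = 343 m/s, f = 2742.3 Hz
Formula: lambda = c / f
lambda = 343 / 2742.3
lambda = 0.1251

0.1251 m


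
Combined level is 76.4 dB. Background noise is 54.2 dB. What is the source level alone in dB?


Given values:
  L_total = 76.4 dB, L_bg = 54.2 dB
Formula: L_source = 10 * log10(10^(L_total/10) - 10^(L_bg/10))
Convert to linear:
  10^(76.4/10) = 43651583.224
  10^(54.2/10) = 263026.7992
Difference: 43651583.224 - 263026.7992 = 43388556.4248
L_source = 10 * log10(43388556.4248) = 76.37

76.37 dB


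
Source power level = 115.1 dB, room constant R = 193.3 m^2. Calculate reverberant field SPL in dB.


Given values:
  Lw = 115.1 dB, R = 193.3 m^2
Formula: SPL = Lw + 10 * log10(4 / R)
Compute 4 / R = 4 / 193.3 = 0.020693
Compute 10 * log10(0.020693) = -16.8418
SPL = 115.1 + (-16.8418) = 98.26

98.26 dB


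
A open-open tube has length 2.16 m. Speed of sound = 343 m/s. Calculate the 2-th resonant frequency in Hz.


Given values:
  Tube type: open-open, L = 2.16 m, c = 343 m/s, n = 2
Formula: f_n = n * c / (2 * L)
Compute 2 * L = 2 * 2.16 = 4.32
f = 2 * 343 / 4.32
f = 158.8

158.8 Hz


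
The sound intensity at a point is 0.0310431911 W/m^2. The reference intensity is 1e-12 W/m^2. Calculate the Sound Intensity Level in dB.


Given values:
  I = 0.0310431911 W/m^2
  I_ref = 1e-12 W/m^2
Formula: SIL = 10 * log10(I / I_ref)
Compute ratio: I / I_ref = 31043191100
Compute log10: log10(31043191100) = 10.491966
Multiply: SIL = 10 * 10.491966 = 104.92

104.92 dB


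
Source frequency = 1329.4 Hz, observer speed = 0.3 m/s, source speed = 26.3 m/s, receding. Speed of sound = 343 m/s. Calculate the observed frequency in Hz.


Given values:
  f_s = 1329.4 Hz, v_o = 0.3 m/s, v_s = 26.3 m/s
  Direction: receding
Formula: f_o = f_s * (c - v_o) / (c + v_s)
Numerator: c - v_o = 343 - 0.3 = 342.7
Denominator: c + v_s = 343 + 26.3 = 369.3
f_o = 1329.4 * 342.7 / 369.3 = 1233.65

1233.65 Hz


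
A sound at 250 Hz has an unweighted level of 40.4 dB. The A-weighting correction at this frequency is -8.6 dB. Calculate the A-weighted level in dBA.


Given values:
  SPL = 40.4 dB
  A-weighting at 250 Hz = -8.6 dB
Formula: L_A = SPL + A_weight
L_A = 40.4 + (-8.6)
L_A = 31.8

31.8 dBA


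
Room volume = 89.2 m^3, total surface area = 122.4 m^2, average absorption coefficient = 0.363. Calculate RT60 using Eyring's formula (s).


Given values:
  V = 89.2 m^3, S = 122.4 m^2, alpha = 0.363
Formula: RT60 = 0.161 * V / (-S * ln(1 - alpha))
Compute ln(1 - 0.363) = ln(0.637) = -0.450986
Denominator: -122.4 * -0.450986 = 55.2007
Numerator: 0.161 * 89.2 = 14.3612
RT60 = 14.3612 / 55.2007 = 0.26

0.26 s


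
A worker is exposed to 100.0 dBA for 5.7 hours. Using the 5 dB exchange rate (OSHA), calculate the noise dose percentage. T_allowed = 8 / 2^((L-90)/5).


Given values:
  L = 100.0 dBA, T = 5.7 hours
Formula: T_allowed = 8 / 2^((L - 90) / 5)
Compute exponent: (100.0 - 90) / 5 = 2.0
Compute 2^(2.0) = 4.0
T_allowed = 8 / 4.0 = 2.0 hours
Dose = (T / T_allowed) * 100
Dose = (5.7 / 2.0) * 100 = 285.0

285.0 %


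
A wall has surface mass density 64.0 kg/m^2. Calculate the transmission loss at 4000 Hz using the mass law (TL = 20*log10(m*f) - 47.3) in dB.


Given values:
  m = 64.0 kg/m^2, f = 4000 Hz
Formula: TL = 20 * log10(m * f) - 47.3
Compute m * f = 64.0 * 4000 = 256000.0
Compute log10(256000.0) = 5.40824
Compute 20 * 5.40824 = 108.1648
TL = 108.1648 - 47.3 = 60.86

60.86 dB


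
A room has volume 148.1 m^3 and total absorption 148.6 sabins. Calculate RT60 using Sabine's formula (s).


Given values:
  V = 148.1 m^3
  A = 148.6 sabins
Formula: RT60 = 0.161 * V / A
Numerator: 0.161 * 148.1 = 23.8441
RT60 = 23.8441 / 148.6 = 0.16

0.16 s


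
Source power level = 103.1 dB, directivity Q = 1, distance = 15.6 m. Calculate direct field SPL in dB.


Given values:
  Lw = 103.1 dB, Q = 1, r = 15.6 m
Formula: SPL = Lw + 10 * log10(Q / (4 * pi * r^2))
Compute 4 * pi * r^2 = 4 * pi * 15.6^2 = 3058.152
Compute Q / denom = 1 / 3058.152 = 0.00032699
Compute 10 * log10(0.00032699) = -34.8547
SPL = 103.1 + (-34.8547) = 68.25

68.25 dB


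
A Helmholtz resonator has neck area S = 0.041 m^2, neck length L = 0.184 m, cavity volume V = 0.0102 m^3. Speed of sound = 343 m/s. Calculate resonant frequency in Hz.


Given values:
  S = 0.041 m^2, L = 0.184 m, V = 0.0102 m^3, c = 343 m/s
Formula: f = (c / (2*pi)) * sqrt(S / (V * L))
Compute V * L = 0.0102 * 0.184 = 0.0018768
Compute S / (V * L) = 0.041 / 0.0018768 = 21.8457
Compute sqrt(21.8457) = 4.673938
Compute c / (2*pi) = 343 / 6.283185 = 54.590148
f = 54.590148 * 4.673938 = 255.15

255.15 Hz


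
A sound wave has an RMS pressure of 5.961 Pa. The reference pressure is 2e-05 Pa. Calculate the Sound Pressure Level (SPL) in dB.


Given values:
  p = 5.961 Pa
  p_ref = 2e-05 Pa
Formula: SPL = 20 * log10(p / p_ref)
Compute ratio: p / p_ref = 5.961 / 2e-05 = 298050
Compute log10: log10(298050) = 5.474289
Multiply: SPL = 20 * 5.474289 = 109.49

109.49 dB


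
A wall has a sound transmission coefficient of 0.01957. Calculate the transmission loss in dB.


Given values:
  tau = 0.01957
Formula: TL = 10 * log10(1 / tau)
Compute 1 / tau = 1 / 0.01957 = 51.0986
Compute log10(51.0986) = 1.708409
TL = 10 * 1.708409 = 17.08

17.08 dB


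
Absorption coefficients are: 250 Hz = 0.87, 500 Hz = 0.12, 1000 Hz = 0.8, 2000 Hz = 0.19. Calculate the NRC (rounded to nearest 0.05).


Given values:
  a_250 = 0.87, a_500 = 0.12
  a_1000 = 0.8, a_2000 = 0.19
Formula: NRC = (a250 + a500 + a1000 + a2000) / 4
Sum = 0.87 + 0.12 + 0.8 + 0.19 = 1.98
NRC = 1.98 / 4 = 0.495
Rounded to nearest 0.05: 0.5

0.5


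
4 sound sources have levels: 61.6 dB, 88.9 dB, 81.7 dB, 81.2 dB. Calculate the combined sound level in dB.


Formula: L_total = 10 * log10( sum(10^(Li/10)) )
  Source 1: 10^(61.6/10) = 1445439.7707
  Source 2: 10^(88.9/10) = 776247116.6287
  Source 3: 10^(81.7/10) = 147910838.8168
  Source 4: 10^(81.2/10) = 131825673.8556
Sum of linear values = 1057429069.0718
L_total = 10 * log10(1057429069.0718) = 90.24

90.24 dB


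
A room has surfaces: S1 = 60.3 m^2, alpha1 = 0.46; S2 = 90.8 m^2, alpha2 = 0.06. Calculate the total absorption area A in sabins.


Given surfaces:
  Surface 1: 60.3 * 0.46 = 27.738
  Surface 2: 90.8 * 0.06 = 5.448
Formula: A = sum(Si * alpha_i)
A = 27.738 + 5.448
A = 33.19

33.19 sabins


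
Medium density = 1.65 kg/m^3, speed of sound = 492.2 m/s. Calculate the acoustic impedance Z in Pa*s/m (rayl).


Given values:
  rho = 1.65 kg/m^3
  c = 492.2 m/s
Formula: Z = rho * c
Z = 1.65 * 492.2
Z = 812.13

812.13 rayl


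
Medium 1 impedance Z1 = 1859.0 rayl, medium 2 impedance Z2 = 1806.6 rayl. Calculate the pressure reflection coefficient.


Given values:
  Z1 = 1859.0 rayl, Z2 = 1806.6 rayl
Formula: R = (Z2 - Z1) / (Z2 + Z1)
Numerator: Z2 - Z1 = 1806.6 - 1859.0 = -52.4
Denominator: Z2 + Z1 = 1806.6 + 1859.0 = 3665.6
R = -52.4 / 3665.6 = -0.0143

-0.0143


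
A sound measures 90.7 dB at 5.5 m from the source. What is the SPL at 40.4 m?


Given values:
  SPL1 = 90.7 dB, r1 = 5.5 m, r2 = 40.4 m
Formula: SPL2 = SPL1 - 20 * log10(r2 / r1)
Compute ratio: r2 / r1 = 40.4 / 5.5 = 7.3455
Compute log10: log10(7.3455) = 0.866021
Compute drop: 20 * 0.866021 = 17.3204
SPL2 = 90.7 - 17.3204 = 73.38

73.38 dB


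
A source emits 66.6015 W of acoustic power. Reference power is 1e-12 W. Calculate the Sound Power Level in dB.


Given values:
  W = 66.6015 W
  W_ref = 1e-12 W
Formula: SWL = 10 * log10(W / W_ref)
Compute ratio: W / W_ref = 66601500000000
Compute log10: log10(66601500000000) = 13.823484
Multiply: SWL = 10 * 13.823484 = 138.23

138.23 dB


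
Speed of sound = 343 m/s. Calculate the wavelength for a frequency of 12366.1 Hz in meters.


Given values:
  c = 343 m/s, f = 12366.1 Hz
Formula: lambda = c / f
lambda = 343 / 12366.1
lambda = 0.0277

0.0277 m


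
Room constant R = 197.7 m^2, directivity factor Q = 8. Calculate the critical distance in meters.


Given values:
  R = 197.7 m^2, Q = 8
Formula: d_c = 0.141 * sqrt(Q * R)
Compute Q * R = 8 * 197.7 = 1581.6
Compute sqrt(1581.6) = 39.7693
d_c = 0.141 * 39.7693 = 5.607

5.607 m


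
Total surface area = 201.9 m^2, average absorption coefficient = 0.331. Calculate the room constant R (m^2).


Given values:
  S = 201.9 m^2, alpha = 0.331
Formula: R = S * alpha / (1 - alpha)
Numerator: 201.9 * 0.331 = 66.8289
Denominator: 1 - 0.331 = 0.669
R = 66.8289 / 0.669 = 99.89

99.89 m^2


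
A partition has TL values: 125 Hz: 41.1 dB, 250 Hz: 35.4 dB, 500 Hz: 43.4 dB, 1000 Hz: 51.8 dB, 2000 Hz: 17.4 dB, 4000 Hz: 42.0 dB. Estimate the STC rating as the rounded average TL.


Given TL values at each frequency:
  125 Hz: 41.1 dB
  250 Hz: 35.4 dB
  500 Hz: 43.4 dB
  1000 Hz: 51.8 dB
  2000 Hz: 17.4 dB
  4000 Hz: 42.0 dB
Formula: STC ~ round(average of TL values)
Sum = 41.1 + 35.4 + 43.4 + 51.8 + 17.4 + 42.0 = 231.1
Average = 231.1 / 6 = 38.52
Rounded: 39

39


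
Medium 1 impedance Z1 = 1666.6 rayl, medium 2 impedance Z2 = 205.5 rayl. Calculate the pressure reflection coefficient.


Given values:
  Z1 = 1666.6 rayl, Z2 = 205.5 rayl
Formula: R = (Z2 - Z1) / (Z2 + Z1)
Numerator: Z2 - Z1 = 205.5 - 1666.6 = -1461.1
Denominator: Z2 + Z1 = 205.5 + 1666.6 = 1872.1
R = -1461.1 / 1872.1 = -0.7805

-0.7805


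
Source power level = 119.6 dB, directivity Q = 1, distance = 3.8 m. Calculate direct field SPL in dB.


Given values:
  Lw = 119.6 dB, Q = 1, r = 3.8 m
Formula: SPL = Lw + 10 * log10(Q / (4 * pi * r^2))
Compute 4 * pi * r^2 = 4 * pi * 3.8^2 = 181.4584
Compute Q / denom = 1 / 181.4584 = 0.0055109
Compute 10 * log10(0.0055109) = -22.5878
SPL = 119.6 + (-22.5878) = 97.01

97.01 dB


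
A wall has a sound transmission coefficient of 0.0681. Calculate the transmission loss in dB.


Given values:
  tau = 0.0681
Formula: TL = 10 * log10(1 / tau)
Compute 1 / tau = 1 / 0.0681 = 14.6843
Compute log10(14.6843) = 1.166853
TL = 10 * 1.166853 = 11.67

11.67 dB


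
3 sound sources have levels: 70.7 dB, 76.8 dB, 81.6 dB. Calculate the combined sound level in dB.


Formula: L_total = 10 * log10( sum(10^(Li/10)) )
  Source 1: 10^(70.7/10) = 11748975.5494
  Source 2: 10^(76.8/10) = 47863009.2323
  Source 3: 10^(81.6/10) = 144543977.0746
Sum of linear values = 204155961.8563
L_total = 10 * log10(204155961.8563) = 83.1

83.1 dB


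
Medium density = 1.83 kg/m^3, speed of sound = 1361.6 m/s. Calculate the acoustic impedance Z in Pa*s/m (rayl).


Given values:
  rho = 1.83 kg/m^3
  c = 1361.6 m/s
Formula: Z = rho * c
Z = 1.83 * 1361.6
Z = 2491.73

2491.73 rayl


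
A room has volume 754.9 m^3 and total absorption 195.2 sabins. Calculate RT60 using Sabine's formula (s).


Given values:
  V = 754.9 m^3
  A = 195.2 sabins
Formula: RT60 = 0.161 * V / A
Numerator: 0.161 * 754.9 = 121.5389
RT60 = 121.5389 / 195.2 = 0.623

0.623 s


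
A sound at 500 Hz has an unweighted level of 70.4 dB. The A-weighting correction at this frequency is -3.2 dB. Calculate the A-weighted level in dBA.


Given values:
  SPL = 70.4 dB
  A-weighting at 500 Hz = -3.2 dB
Formula: L_A = SPL + A_weight
L_A = 70.4 + (-3.2)
L_A = 67.2

67.2 dBA


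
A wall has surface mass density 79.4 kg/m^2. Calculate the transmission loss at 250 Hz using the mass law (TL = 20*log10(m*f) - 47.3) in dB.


Given values:
  m = 79.4 kg/m^2, f = 250 Hz
Formula: TL = 20 * log10(m * f) - 47.3
Compute m * f = 79.4 * 250 = 19850.0
Compute log10(19850.0) = 4.297761
Compute 20 * 4.297761 = 85.9552
TL = 85.9552 - 47.3 = 38.66

38.66 dB


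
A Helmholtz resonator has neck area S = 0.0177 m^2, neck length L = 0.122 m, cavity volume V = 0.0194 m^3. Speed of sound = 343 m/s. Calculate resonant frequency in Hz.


Given values:
  S = 0.0177 m^2, L = 0.122 m, V = 0.0194 m^3, c = 343 m/s
Formula: f = (c / (2*pi)) * sqrt(S / (V * L))
Compute V * L = 0.0194 * 0.122 = 0.0023668
Compute S / (V * L) = 0.0177 / 0.0023668 = 7.4785
Compute sqrt(7.4785) = 2.734685
Compute c / (2*pi) = 343 / 6.283185 = 54.590148
f = 54.590148 * 2.734685 = 149.29

149.29 Hz


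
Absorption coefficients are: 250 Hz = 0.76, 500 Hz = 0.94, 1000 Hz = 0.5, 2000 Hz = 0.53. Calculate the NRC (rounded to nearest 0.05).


Given values:
  a_250 = 0.76, a_500 = 0.94
  a_1000 = 0.5, a_2000 = 0.53
Formula: NRC = (a250 + a500 + a1000 + a2000) / 4
Sum = 0.76 + 0.94 + 0.5 + 0.53 = 2.73
NRC = 2.73 / 4 = 0.6825
Rounded to nearest 0.05: 0.7

0.7


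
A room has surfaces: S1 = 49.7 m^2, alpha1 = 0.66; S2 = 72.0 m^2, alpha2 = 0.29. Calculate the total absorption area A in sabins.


Given surfaces:
  Surface 1: 49.7 * 0.66 = 32.802
  Surface 2: 72.0 * 0.29 = 20.88
Formula: A = sum(Si * alpha_i)
A = 32.802 + 20.88
A = 53.68

53.68 sabins


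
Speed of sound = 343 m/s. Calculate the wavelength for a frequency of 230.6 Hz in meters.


Given values:
  c = 343 m/s, f = 230.6 Hz
Formula: lambda = c / f
lambda = 343 / 230.6
lambda = 1.4874

1.4874 m


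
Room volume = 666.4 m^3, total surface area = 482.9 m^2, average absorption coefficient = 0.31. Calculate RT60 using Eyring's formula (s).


Given values:
  V = 666.4 m^3, S = 482.9 m^2, alpha = 0.31
Formula: RT60 = 0.161 * V / (-S * ln(1 - alpha))
Compute ln(1 - 0.31) = ln(0.69) = -0.371064
Denominator: -482.9 * -0.371064 = 179.1868
Numerator: 0.161 * 666.4 = 107.2904
RT60 = 107.2904 / 179.1868 = 0.599

0.599 s


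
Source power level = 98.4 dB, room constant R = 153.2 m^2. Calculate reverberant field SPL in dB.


Given values:
  Lw = 98.4 dB, R = 153.2 m^2
Formula: SPL = Lw + 10 * log10(4 / R)
Compute 4 / R = 4 / 153.2 = 0.02611
Compute 10 * log10(0.02611) = -15.8319
SPL = 98.4 + (-15.8319) = 82.57

82.57 dB


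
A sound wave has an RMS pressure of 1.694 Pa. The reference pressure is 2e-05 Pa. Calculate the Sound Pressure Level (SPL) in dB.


Given values:
  p = 1.694 Pa
  p_ref = 2e-05 Pa
Formula: SPL = 20 * log10(p / p_ref)
Compute ratio: p / p_ref = 1.694 / 2e-05 = 84700
Compute log10: log10(84700) = 4.927883
Multiply: SPL = 20 * 4.927883 = 98.56

98.56 dB


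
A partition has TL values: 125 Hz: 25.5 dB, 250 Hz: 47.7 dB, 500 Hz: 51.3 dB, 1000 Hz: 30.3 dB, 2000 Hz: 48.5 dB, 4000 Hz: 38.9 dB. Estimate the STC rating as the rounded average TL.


Given TL values at each frequency:
  125 Hz: 25.5 dB
  250 Hz: 47.7 dB
  500 Hz: 51.3 dB
  1000 Hz: 30.3 dB
  2000 Hz: 48.5 dB
  4000 Hz: 38.9 dB
Formula: STC ~ round(average of TL values)
Sum = 25.5 + 47.7 + 51.3 + 30.3 + 48.5 + 38.9 = 242.2
Average = 242.2 / 6 = 40.37
Rounded: 40

40


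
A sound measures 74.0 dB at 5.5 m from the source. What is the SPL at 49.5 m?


Given values:
  SPL1 = 74.0 dB, r1 = 5.5 m, r2 = 49.5 m
Formula: SPL2 = SPL1 - 20 * log10(r2 / r1)
Compute ratio: r2 / r1 = 49.5 / 5.5 = 9.0
Compute log10: log10(9.0) = 0.954243
Compute drop: 20 * 0.954243 = 19.0849
SPL2 = 74.0 - 19.0849 = 54.92

54.92 dB


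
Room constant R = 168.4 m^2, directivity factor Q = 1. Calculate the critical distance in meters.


Given values:
  R = 168.4 m^2, Q = 1
Formula: d_c = 0.141 * sqrt(Q * R)
Compute Q * R = 1 * 168.4 = 168.4
Compute sqrt(168.4) = 12.9769
d_c = 0.141 * 12.9769 = 1.83

1.83 m


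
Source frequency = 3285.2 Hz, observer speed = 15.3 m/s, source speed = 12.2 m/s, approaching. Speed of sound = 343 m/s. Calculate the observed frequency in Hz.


Given values:
  f_s = 3285.2 Hz, v_o = 15.3 m/s, v_s = 12.2 m/s
  Direction: approaching
Formula: f_o = f_s * (c + v_o) / (c - v_s)
Numerator: c + v_o = 343 + 15.3 = 358.3
Denominator: c - v_s = 343 - 12.2 = 330.8
f_o = 3285.2 * 358.3 / 330.8 = 3558.3

3558.3 Hz


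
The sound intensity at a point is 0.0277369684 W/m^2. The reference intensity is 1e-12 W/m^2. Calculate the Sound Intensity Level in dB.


Given values:
  I = 0.0277369684 W/m^2
  I_ref = 1e-12 W/m^2
Formula: SIL = 10 * log10(I / I_ref)
Compute ratio: I / I_ref = 27736968400
Compute log10: log10(27736968400) = 10.443059
Multiply: SIL = 10 * 10.443059 = 104.43

104.43 dB


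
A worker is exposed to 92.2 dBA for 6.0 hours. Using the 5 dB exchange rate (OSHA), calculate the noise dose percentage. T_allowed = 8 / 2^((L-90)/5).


Given values:
  L = 92.2 dBA, T = 6.0 hours
Formula: T_allowed = 8 / 2^((L - 90) / 5)
Compute exponent: (92.2 - 90) / 5 = 0.44
Compute 2^(0.44) = 1.356604
T_allowed = 8 / 1.356604 = 5.897078 hours
Dose = (T / T_allowed) * 100
Dose = (6.0 / 5.897078) * 100 = 101.75

101.75 %


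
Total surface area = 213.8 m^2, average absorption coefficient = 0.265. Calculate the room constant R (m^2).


Given values:
  S = 213.8 m^2, alpha = 0.265
Formula: R = S * alpha / (1 - alpha)
Numerator: 213.8 * 0.265 = 56.657
Denominator: 1 - 0.265 = 0.735
R = 56.657 / 0.735 = 77.08

77.08 m^2


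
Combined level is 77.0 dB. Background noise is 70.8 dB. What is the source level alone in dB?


Given values:
  L_total = 77.0 dB, L_bg = 70.8 dB
Formula: L_source = 10 * log10(10^(L_total/10) - 10^(L_bg/10))
Convert to linear:
  10^(77.0/10) = 50118723.3627
  10^(70.8/10) = 12022644.3462
Difference: 50118723.3627 - 12022644.3462 = 38096079.0165
L_source = 10 * log10(38096079.0165) = 75.81

75.81 dB


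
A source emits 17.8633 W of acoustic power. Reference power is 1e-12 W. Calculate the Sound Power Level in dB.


Given values:
  W = 17.8633 W
  W_ref = 1e-12 W
Formula: SWL = 10 * log10(W / W_ref)
Compute ratio: W / W_ref = 17863300000000
Compute log10: log10(17863300000000) = 13.251962
Multiply: SWL = 10 * 13.251962 = 132.52

132.52 dB


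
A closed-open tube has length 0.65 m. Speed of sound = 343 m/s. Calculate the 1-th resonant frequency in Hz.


Given values:
  Tube type: closed-open, L = 0.65 m, c = 343 m/s, n = 1
Formula: f_n = (2n - 1) * c / (4 * L)
Compute 2n - 1 = 2*1 - 1 = 1
Compute 4 * L = 4 * 0.65 = 2.6
f = 1 * 343 / 2.6
f = 131.92

131.92 Hz


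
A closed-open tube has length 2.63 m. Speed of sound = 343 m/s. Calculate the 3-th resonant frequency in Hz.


Given values:
  Tube type: closed-open, L = 2.63 m, c = 343 m/s, n = 3
Formula: f_n = (2n - 1) * c / (4 * L)
Compute 2n - 1 = 2*3 - 1 = 5
Compute 4 * L = 4 * 2.63 = 10.52
f = 5 * 343 / 10.52
f = 163.02

163.02 Hz


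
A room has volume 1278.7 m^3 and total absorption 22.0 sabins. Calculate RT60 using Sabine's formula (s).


Given values:
  V = 1278.7 m^3
  A = 22.0 sabins
Formula: RT60 = 0.161 * V / A
Numerator: 0.161 * 1278.7 = 205.8707
RT60 = 205.8707 / 22.0 = 9.358

9.358 s


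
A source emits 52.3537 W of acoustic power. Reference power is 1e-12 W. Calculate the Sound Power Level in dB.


Given values:
  W = 52.3537 W
  W_ref = 1e-12 W
Formula: SWL = 10 * log10(W / W_ref)
Compute ratio: W / W_ref = 52353700000000
Compute log10: log10(52353700000000) = 13.718947
Multiply: SWL = 10 * 13.718947 = 137.19

137.19 dB


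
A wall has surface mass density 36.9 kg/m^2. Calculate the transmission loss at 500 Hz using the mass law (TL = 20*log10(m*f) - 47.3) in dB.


Given values:
  m = 36.9 kg/m^2, f = 500 Hz
Formula: TL = 20 * log10(m * f) - 47.3
Compute m * f = 36.9 * 500 = 18450.0
Compute log10(18450.0) = 4.265996
Compute 20 * 4.265996 = 85.3199
TL = 85.3199 - 47.3 = 38.02

38.02 dB


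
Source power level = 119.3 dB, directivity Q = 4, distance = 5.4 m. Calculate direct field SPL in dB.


Given values:
  Lw = 119.3 dB, Q = 4, r = 5.4 m
Formula: SPL = Lw + 10 * log10(Q / (4 * pi * r^2))
Compute 4 * pi * r^2 = 4 * pi * 5.4^2 = 366.4354
Compute Q / denom = 4 / 366.4354 = 0.01091598
Compute 10 * log10(0.01091598) = -19.6194
SPL = 119.3 + (-19.6194) = 99.68

99.68 dB


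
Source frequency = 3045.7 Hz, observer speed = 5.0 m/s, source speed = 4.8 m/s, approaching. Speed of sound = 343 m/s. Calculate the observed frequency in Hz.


Given values:
  f_s = 3045.7 Hz, v_o = 5.0 m/s, v_s = 4.8 m/s
  Direction: approaching
Formula: f_o = f_s * (c + v_o) / (c - v_s)
Numerator: c + v_o = 343 + 5.0 = 348.0
Denominator: c - v_s = 343 - 4.8 = 338.2
f_o = 3045.7 * 348.0 / 338.2 = 3133.96

3133.96 Hz


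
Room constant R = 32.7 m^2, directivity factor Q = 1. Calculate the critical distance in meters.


Given values:
  R = 32.7 m^2, Q = 1
Formula: d_c = 0.141 * sqrt(Q * R)
Compute Q * R = 1 * 32.7 = 32.7
Compute sqrt(32.7) = 5.7184
d_c = 0.141 * 5.7184 = 0.806

0.806 m


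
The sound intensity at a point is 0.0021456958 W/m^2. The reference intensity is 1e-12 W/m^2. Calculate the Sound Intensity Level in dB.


Given values:
  I = 0.0021456958 W/m^2
  I_ref = 1e-12 W/m^2
Formula: SIL = 10 * log10(I / I_ref)
Compute ratio: I / I_ref = 2145695800
Compute log10: log10(2145695800) = 9.331568
Multiply: SIL = 10 * 9.331568 = 93.32

93.32 dB


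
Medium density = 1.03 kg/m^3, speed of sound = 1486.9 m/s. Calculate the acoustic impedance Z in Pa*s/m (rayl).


Given values:
  rho = 1.03 kg/m^3
  c = 1486.9 m/s
Formula: Z = rho * c
Z = 1.03 * 1486.9
Z = 1531.51

1531.51 rayl


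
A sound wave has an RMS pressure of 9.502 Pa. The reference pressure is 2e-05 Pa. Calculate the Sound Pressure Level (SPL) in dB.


Given values:
  p = 9.502 Pa
  p_ref = 2e-05 Pa
Formula: SPL = 20 * log10(p / p_ref)
Compute ratio: p / p_ref = 9.502 / 2e-05 = 475100
Compute log10: log10(475100) = 5.676785
Multiply: SPL = 20 * 5.676785 = 113.54

113.54 dB


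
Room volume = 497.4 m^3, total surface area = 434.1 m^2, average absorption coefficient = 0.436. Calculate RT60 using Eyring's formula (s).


Given values:
  V = 497.4 m^3, S = 434.1 m^2, alpha = 0.436
Formula: RT60 = 0.161 * V / (-S * ln(1 - alpha))
Compute ln(1 - 0.436) = ln(0.564) = -0.572701
Denominator: -434.1 * -0.572701 = 248.6095
Numerator: 0.161 * 497.4 = 80.0814
RT60 = 80.0814 / 248.6095 = 0.322

0.322 s


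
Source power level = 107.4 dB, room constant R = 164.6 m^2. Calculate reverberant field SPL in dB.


Given values:
  Lw = 107.4 dB, R = 164.6 m^2
Formula: SPL = Lw + 10 * log10(4 / R)
Compute 4 / R = 4 / 164.6 = 0.024301
Compute 10 * log10(0.024301) = -16.1438
SPL = 107.4 + (-16.1438) = 91.26

91.26 dB


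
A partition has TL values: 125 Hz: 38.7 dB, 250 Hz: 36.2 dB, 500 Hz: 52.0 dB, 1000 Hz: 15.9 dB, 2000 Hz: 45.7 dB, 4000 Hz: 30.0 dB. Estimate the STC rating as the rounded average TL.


Given TL values at each frequency:
  125 Hz: 38.7 dB
  250 Hz: 36.2 dB
  500 Hz: 52.0 dB
  1000 Hz: 15.9 dB
  2000 Hz: 45.7 dB
  4000 Hz: 30.0 dB
Formula: STC ~ round(average of TL values)
Sum = 38.7 + 36.2 + 52.0 + 15.9 + 45.7 + 30.0 = 218.5
Average = 218.5 / 6 = 36.42
Rounded: 36

36


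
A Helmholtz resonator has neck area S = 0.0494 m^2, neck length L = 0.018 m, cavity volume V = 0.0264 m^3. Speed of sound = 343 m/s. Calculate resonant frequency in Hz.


Given values:
  S = 0.0494 m^2, L = 0.018 m, V = 0.0264 m^3, c = 343 m/s
Formula: f = (c / (2*pi)) * sqrt(S / (V * L))
Compute V * L = 0.0264 * 0.018 = 0.0004752
Compute S / (V * L) = 0.0494 / 0.0004752 = 103.9562
Compute sqrt(103.9562) = 10.195891
Compute c / (2*pi) = 343 / 6.283185 = 54.590148
f = 54.590148 * 10.195891 = 556.6

556.6 Hz


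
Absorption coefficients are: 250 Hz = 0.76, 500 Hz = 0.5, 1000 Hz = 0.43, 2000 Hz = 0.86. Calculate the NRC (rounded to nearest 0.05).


Given values:
  a_250 = 0.76, a_500 = 0.5
  a_1000 = 0.43, a_2000 = 0.86
Formula: NRC = (a250 + a500 + a1000 + a2000) / 4
Sum = 0.76 + 0.5 + 0.43 + 0.86 = 2.55
NRC = 2.55 / 4 = 0.6375
Rounded to nearest 0.05: 0.65

0.65


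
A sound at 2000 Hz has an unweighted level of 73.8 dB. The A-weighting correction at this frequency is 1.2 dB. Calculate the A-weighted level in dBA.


Given values:
  SPL = 73.8 dB
  A-weighting at 2000 Hz = 1.2 dB
Formula: L_A = SPL + A_weight
L_A = 73.8 + (1.2)
L_A = 75.0

75.0 dBA


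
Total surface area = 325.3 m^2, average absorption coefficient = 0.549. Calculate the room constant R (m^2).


Given values:
  S = 325.3 m^2, alpha = 0.549
Formula: R = S * alpha / (1 - alpha)
Numerator: 325.3 * 0.549 = 178.5897
Denominator: 1 - 0.549 = 0.451
R = 178.5897 / 0.451 = 395.99

395.99 m^2


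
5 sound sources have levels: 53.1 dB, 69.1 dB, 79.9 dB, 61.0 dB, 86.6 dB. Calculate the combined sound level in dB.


Formula: L_total = 10 * log10( sum(10^(Li/10)) )
  Source 1: 10^(53.1/10) = 204173.7945
  Source 2: 10^(69.1/10) = 8128305.1616
  Source 3: 10^(79.9/10) = 97723722.0956
  Source 4: 10^(61.0/10) = 1258925.4118
  Source 5: 10^(86.6/10) = 457088189.6149
Sum of linear values = 564403316.0784
L_total = 10 * log10(564403316.0784) = 87.52

87.52 dB


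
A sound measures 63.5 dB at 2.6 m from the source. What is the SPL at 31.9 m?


Given values:
  SPL1 = 63.5 dB, r1 = 2.6 m, r2 = 31.9 m
Formula: SPL2 = SPL1 - 20 * log10(r2 / r1)
Compute ratio: r2 / r1 = 31.9 / 2.6 = 12.2692
Compute log10: log10(12.2692) = 1.088816
Compute drop: 20 * 1.088816 = 21.7763
SPL2 = 63.5 - 21.7763 = 41.72

41.72 dB


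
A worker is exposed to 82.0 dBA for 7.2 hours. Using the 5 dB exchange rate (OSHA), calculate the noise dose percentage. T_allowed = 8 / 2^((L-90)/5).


Given values:
  L = 82.0 dBA, T = 7.2 hours
Formula: T_allowed = 8 / 2^((L - 90) / 5)
Compute exponent: (82.0 - 90) / 5 = -1.6
Compute 2^(-1.6) = 0.329877
T_allowed = 8 / 0.329877 = 24.251463 hours
Dose = (T / T_allowed) * 100
Dose = (7.2 / 24.251463) * 100 = 29.69

29.69 %


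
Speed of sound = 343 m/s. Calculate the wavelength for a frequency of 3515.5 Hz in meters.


Given values:
  c = 343 m/s, f = 3515.5 Hz
Formula: lambda = c / f
lambda = 343 / 3515.5
lambda = 0.0976

0.0976 m


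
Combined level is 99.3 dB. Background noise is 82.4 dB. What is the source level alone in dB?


Given values:
  L_total = 99.3 dB, L_bg = 82.4 dB
Formula: L_source = 10 * log10(10^(L_total/10) - 10^(L_bg/10))
Convert to linear:
  10^(99.3/10) = 8511380382.0238
  10^(82.4/10) = 173780082.8749
Difference: 8511380382.0238 - 173780082.8749 = 8337600299.1489
L_source = 10 * log10(8337600299.1489) = 99.21

99.21 dB


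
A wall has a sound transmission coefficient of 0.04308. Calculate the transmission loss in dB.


Given values:
  tau = 0.04308
Formula: TL = 10 * log10(1 / tau)
Compute 1 / tau = 1 / 0.04308 = 23.2126
Compute log10(23.2126) = 1.365724
TL = 10 * 1.365724 = 13.66

13.66 dB


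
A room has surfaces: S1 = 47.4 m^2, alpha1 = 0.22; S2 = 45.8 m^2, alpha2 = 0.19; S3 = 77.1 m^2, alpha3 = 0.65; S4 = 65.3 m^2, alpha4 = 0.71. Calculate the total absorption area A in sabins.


Given surfaces:
  Surface 1: 47.4 * 0.22 = 10.428
  Surface 2: 45.8 * 0.19 = 8.702
  Surface 3: 77.1 * 0.65 = 50.115
  Surface 4: 65.3 * 0.71 = 46.363
Formula: A = sum(Si * alpha_i)
A = 10.428 + 8.702 + 50.115 + 46.363
A = 115.61

115.61 sabins


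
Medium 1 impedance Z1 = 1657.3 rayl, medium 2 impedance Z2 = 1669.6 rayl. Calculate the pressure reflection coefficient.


Given values:
  Z1 = 1657.3 rayl, Z2 = 1669.6 rayl
Formula: R = (Z2 - Z1) / (Z2 + Z1)
Numerator: Z2 - Z1 = 1669.6 - 1657.3 = 12.3
Denominator: Z2 + Z1 = 1669.6 + 1657.3 = 3326.9
R = 12.3 / 3326.9 = 0.0037

0.0037


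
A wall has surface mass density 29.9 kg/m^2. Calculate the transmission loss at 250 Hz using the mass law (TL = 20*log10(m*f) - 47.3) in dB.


Given values:
  m = 29.9 kg/m^2, f = 250 Hz
Formula: TL = 20 * log10(m * f) - 47.3
Compute m * f = 29.9 * 250 = 7475.0
Compute log10(7475.0) = 3.873611
Compute 20 * 3.873611 = 77.4722
TL = 77.4722 - 47.3 = 30.17

30.17 dB


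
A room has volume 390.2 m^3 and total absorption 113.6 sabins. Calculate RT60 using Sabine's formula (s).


Given values:
  V = 390.2 m^3
  A = 113.6 sabins
Formula: RT60 = 0.161 * V / A
Numerator: 0.161 * 390.2 = 62.8222
RT60 = 62.8222 / 113.6 = 0.553

0.553 s


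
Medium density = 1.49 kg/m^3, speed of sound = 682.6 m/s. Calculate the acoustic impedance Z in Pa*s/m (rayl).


Given values:
  rho = 1.49 kg/m^3
  c = 682.6 m/s
Formula: Z = rho * c
Z = 1.49 * 682.6
Z = 1017.07

1017.07 rayl


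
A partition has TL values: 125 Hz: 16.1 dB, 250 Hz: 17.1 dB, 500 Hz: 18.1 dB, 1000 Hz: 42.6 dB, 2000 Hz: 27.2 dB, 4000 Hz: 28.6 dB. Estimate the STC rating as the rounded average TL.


Given TL values at each frequency:
  125 Hz: 16.1 dB
  250 Hz: 17.1 dB
  500 Hz: 18.1 dB
  1000 Hz: 42.6 dB
  2000 Hz: 27.2 dB
  4000 Hz: 28.6 dB
Formula: STC ~ round(average of TL values)
Sum = 16.1 + 17.1 + 18.1 + 42.6 + 27.2 + 28.6 = 149.7
Average = 149.7 / 6 = 24.95
Rounded: 25

25


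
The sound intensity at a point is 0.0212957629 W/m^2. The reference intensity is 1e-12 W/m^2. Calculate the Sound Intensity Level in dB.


Given values:
  I = 0.0212957629 W/m^2
  I_ref = 1e-12 W/m^2
Formula: SIL = 10 * log10(I / I_ref)
Compute ratio: I / I_ref = 21295762900
Compute log10: log10(21295762900) = 10.328293
Multiply: SIL = 10 * 10.328293 = 103.28

103.28 dB


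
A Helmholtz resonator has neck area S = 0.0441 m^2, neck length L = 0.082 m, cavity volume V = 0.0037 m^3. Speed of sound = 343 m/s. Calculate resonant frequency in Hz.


Given values:
  S = 0.0441 m^2, L = 0.082 m, V = 0.0037 m^3, c = 343 m/s
Formula: f = (c / (2*pi)) * sqrt(S / (V * L))
Compute V * L = 0.0037 * 0.082 = 0.0003034
Compute S / (V * L) = 0.0441 / 0.0003034 = 145.3527
Compute sqrt(145.3527) = 12.056231
Compute c / (2*pi) = 343 / 6.283185 = 54.590148
f = 54.590148 * 12.056231 = 658.15

658.15 Hz


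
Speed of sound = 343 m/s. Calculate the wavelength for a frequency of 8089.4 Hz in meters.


Given values:
  c = 343 m/s, f = 8089.4 Hz
Formula: lambda = c / f
lambda = 343 / 8089.4
lambda = 0.0424

0.0424 m


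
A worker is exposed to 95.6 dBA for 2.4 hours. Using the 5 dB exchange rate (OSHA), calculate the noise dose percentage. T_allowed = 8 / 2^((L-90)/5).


Given values:
  L = 95.6 dBA, T = 2.4 hours
Formula: T_allowed = 8 / 2^((L - 90) / 5)
Compute exponent: (95.6 - 90) / 5 = 1.12
Compute 2^(1.12) = 2.17347
T_allowed = 8 / 2.17347 = 3.68075 hours
Dose = (T / T_allowed) * 100
Dose = (2.4 / 3.68075) * 100 = 65.2

65.2 %


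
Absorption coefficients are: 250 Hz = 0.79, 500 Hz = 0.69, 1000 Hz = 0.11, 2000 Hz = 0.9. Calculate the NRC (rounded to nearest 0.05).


Given values:
  a_250 = 0.79, a_500 = 0.69
  a_1000 = 0.11, a_2000 = 0.9
Formula: NRC = (a250 + a500 + a1000 + a2000) / 4
Sum = 0.79 + 0.69 + 0.11 + 0.9 = 2.49
NRC = 2.49 / 4 = 0.6225
Rounded to nearest 0.05: 0.6

0.6


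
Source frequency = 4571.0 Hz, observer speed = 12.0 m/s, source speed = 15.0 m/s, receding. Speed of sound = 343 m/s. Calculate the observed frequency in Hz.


Given values:
  f_s = 4571.0 Hz, v_o = 12.0 m/s, v_s = 15.0 m/s
  Direction: receding
Formula: f_o = f_s * (c - v_o) / (c + v_s)
Numerator: c - v_o = 343 - 12.0 = 331.0
Denominator: c + v_s = 343 + 15.0 = 358.0
f_o = 4571.0 * 331.0 / 358.0 = 4226.26

4226.26 Hz


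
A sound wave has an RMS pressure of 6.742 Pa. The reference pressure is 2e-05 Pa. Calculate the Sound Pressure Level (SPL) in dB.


Given values:
  p = 6.742 Pa
  p_ref = 2e-05 Pa
Formula: SPL = 20 * log10(p / p_ref)
Compute ratio: p / p_ref = 6.742 / 2e-05 = 337100
Compute log10: log10(337100) = 5.527759
Multiply: SPL = 20 * 5.527759 = 110.56

110.56 dB


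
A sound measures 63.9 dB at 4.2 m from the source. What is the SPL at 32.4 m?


Given values:
  SPL1 = 63.9 dB, r1 = 4.2 m, r2 = 32.4 m
Formula: SPL2 = SPL1 - 20 * log10(r2 / r1)
Compute ratio: r2 / r1 = 32.4 / 4.2 = 7.7143
Compute log10: log10(7.7143) = 0.887297
Compute drop: 20 * 0.887297 = 17.7459
SPL2 = 63.9 - 17.7459 = 46.15

46.15 dB
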